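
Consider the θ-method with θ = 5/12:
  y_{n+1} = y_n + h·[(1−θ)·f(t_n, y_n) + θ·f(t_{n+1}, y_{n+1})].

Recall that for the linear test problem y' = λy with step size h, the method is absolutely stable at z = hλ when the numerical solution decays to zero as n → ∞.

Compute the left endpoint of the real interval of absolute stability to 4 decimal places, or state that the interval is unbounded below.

left endpoint -12.0000.

Test eqn y'=λy, z=hλ:
  y_{n+1} = y_n + z·[7/12·y_n + 5/12·y_{n+1}] ⇒ (1 − 5/12z)y_{n+1} = (1 + 7/12z)y_n
  Hence R(z) = (1 + 7/12z)/(1 − 5/12z).

Need |R(x)|<1, x<0.
x=-1.42: |R|=0.1079
R=−1: 1+7/12x = −1+5/12x ⇒ -1/6x=2 ⇒ x=2/(-1/6)=-12.0000
Confirm numerically:
  x=-8.991: |R|=0.89434 <1
  x=-8.972: |R|=0.89349 <1
  x=-8.910: |R|=0.89072 <1
  x=-6.484: |R|=0.75164 <1
  x=-12.463: |R|=1.01246 >1
  x=-12.366: |R|=1.00991 >1
Stable set (-12.0000, 0).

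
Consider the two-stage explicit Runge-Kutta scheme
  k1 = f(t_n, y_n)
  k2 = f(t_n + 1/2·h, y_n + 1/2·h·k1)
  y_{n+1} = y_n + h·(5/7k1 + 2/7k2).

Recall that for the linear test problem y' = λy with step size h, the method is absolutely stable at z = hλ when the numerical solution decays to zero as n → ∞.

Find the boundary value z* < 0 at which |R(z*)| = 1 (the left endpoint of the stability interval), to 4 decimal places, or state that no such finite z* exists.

z* = -7.0000.

Set f=λy, z=hλ:
  k1=λy_n ⇒ h·k1=z·y_n;  k2=λ(1+1/2z)y_n ⇒ h·k2=z(1+1/2z)y_n
  y_{n+1}/y_n = 1 + 5/7z + 2/7z(1+1/2z) = 1 + z + 1/7z²
  so R(z) = 1 + z + 1/7z².

Boundary: |R(x)|=1, x<0.
x=-1.07: |R|=0.0936
R=1: x+1/7x²=0 ⇒ x=−7=-7.0000; min R=1−1/(4·1/7)=-0.7500>−1
Confirm numerically:
  x=-6.096: |R|=0.21275 <1
  x=-4.923: |R|=0.46072 <1
  x=-4.364: |R|=0.64336 <1
  x=-7.438: |R|=1.46541 >1
  x=-7.273: |R|=1.28365 >1
  x=-7.028: |R|=1.02811 >1
Stable set (-7.0000, 0).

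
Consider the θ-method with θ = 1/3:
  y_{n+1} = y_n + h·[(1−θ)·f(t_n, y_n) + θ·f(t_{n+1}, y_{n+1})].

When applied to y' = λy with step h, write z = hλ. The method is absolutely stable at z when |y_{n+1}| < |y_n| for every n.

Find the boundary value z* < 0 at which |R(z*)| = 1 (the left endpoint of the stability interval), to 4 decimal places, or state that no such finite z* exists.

Test eqn y'=λy, z=hλ:
  y_{n+1} = y_n + z·[2/3·y_n + 1/3·y_{n+1}] ⇒ (1 − 1/3z)y_{n+1} = (1 + 2/3z)y_n
  so R(z) = (1 + 2/3z)/(1 − 1/3z).

Boundary: |R(x)|=1, x<0.
x=-1.18: |R|=0.1531
R=−1: 1+2/3x = −1+1/3x ⇒ -1/3x=2 ⇒ x=2/(-1/3)=-6.0000
Confirm numerically:
  x=-4.817: |R|=0.84866 <1
  x=-3.560: |R|=0.62805 <1
  x=-3.368: |R|=0.58668 <1
  x=-6.451: |R|=1.04772 >1
  x=-6.319: |R|=1.03423 >1
Stable set (-6.0000, 0).

z* = -6.0000.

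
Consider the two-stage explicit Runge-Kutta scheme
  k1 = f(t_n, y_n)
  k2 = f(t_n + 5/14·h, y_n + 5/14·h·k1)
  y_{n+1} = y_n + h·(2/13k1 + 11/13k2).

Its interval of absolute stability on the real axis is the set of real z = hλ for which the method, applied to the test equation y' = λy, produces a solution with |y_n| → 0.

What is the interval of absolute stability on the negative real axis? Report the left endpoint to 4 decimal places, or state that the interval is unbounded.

(-3.3091, 0).

Set f=λy, z=hλ:
  k1=λy_n ⇒ h·k1=z·y_n;  k2=λ(1+5/14z)y_n ⇒ h·k2=z(1+5/14z)y_n
  y_{n+1}/y_n = 1 + 2/13z + 11/13z(1+5/14z) = 1 + z + 55/182z²
  so R(z) = 1 + z + 55/182z².

Boundary: |R(x)|=1, x<0.
x=-1.72: |R|=0.1740
R=1: x+55/182x²=0 ⇒ x=−182/55=-3.3091; min R=1−1/(4·55/182)=0.1727>−1
Confirm numerically:
  x=-2.667: |R|=0.48250 <1
  x=-1.503: |R|=0.17967 <1
  x=-1.364: |R|=0.19824 <1
  x=-3.577: |R|=1.28960 >1
  x=-3.551: |R|=1.25959 >1
  x=-3.511: |R|=1.21423 >1
Interval (-3.3091, 0).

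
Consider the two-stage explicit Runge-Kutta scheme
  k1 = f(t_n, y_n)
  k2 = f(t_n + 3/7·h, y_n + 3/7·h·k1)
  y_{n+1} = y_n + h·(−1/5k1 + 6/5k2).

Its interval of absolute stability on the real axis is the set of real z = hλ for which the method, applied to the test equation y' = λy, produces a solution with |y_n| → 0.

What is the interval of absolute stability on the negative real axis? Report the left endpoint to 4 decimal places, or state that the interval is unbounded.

Set f=λy, z=hλ:
  k1=λy_n ⇒ h·k1=z·y_n;  k2=λ(1+3/7z)y_n ⇒ h·k2=z(1+3/7z)y_n
  y_{n+1}/y_n = 1 − 1/5z + 6/5z(1+3/7z) = 1 + z + 18/35z²
  so R(z) = 1 + z + 18/35z².

Need |R(x)|<1, x<0.
x=-0.75: |R|=0.5393
R=1: x+18/35x²=0 ⇒ x=−35/18=-1.9444; min R=1−1/(4·18/35)=0.5139>−1
Confirm numerically:
  x=-1.720: |R|=0.80146 <1
  x=-1.516: |R|=0.66596 <1
  x=-1.102: |R|=0.52255 <1
  x=-2.324: |R|=1.45364 >1
  x=-2.241: |R|=1.34178 >1
So |R|<1 on (-1.9444, 0).

(-1.9444, 0).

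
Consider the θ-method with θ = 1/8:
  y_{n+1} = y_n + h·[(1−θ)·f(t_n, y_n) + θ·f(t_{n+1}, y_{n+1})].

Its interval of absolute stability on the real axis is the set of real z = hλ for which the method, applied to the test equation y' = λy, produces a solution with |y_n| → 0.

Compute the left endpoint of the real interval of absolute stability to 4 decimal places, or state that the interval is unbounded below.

Set f=λy, z=hλ:
  y_{n+1} = y_n + z·[7/8·y_n + 1/8·y_{n+1}] ⇒ (1 − 1/8z)y_{n+1} = (1 + 7/8z)y_n
  Hence R(z) = (1 + 7/8z)/(1 − 1/8z).

Boundary: |R(x)|=1, x<0.
x=-1.68: |R|=0.3884
R=−1: 1+7/8x = −1+1/8x ⇒ -3/4x=2 ⇒ x=2/(-3/4)=-2.6667
Confirm numerically:
  x=-2.211: |R|=0.73225 <1
  x=-1.977: |R|=0.58525 <1
  x=-1.242: |R|=0.07509 <1
  x=-3.172: |R|=1.27139 >1
  x=-3.170: |R|=1.27037 >1
  x=-3.030: |R|=1.19764 >1
Stable set (-2.6667, 0).

left endpoint -2.6667.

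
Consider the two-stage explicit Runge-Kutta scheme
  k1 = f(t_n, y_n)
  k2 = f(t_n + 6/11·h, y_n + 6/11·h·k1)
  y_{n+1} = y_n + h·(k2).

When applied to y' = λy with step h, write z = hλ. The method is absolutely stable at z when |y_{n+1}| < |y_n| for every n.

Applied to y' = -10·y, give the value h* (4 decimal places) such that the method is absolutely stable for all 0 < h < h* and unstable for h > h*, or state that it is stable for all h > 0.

(-1.8333,0); λ=-10 ⇒ h* = (11/6)/10 = 0.1833.

Set f=λy, z=hλ:
  k1=λy_n ⇒ h·k1=z·y_n;  k2=λ(1+6/11z)y_n ⇒ h·k2=z(1+6/11z)y_n
  y_{n+1}/y_n = 1 + z(1+6/11z) = 1 + z + 6/11z²
  Hence R(z) = 1 + z + 6/11z².

Boundary: |R(x)|=1, x<0.
x=-0.59: |R|=0.5999
R=1: x+6/11x²=0 ⇒ x=−11/6=-1.8333; min R=1−1/(4·6/11)=0.5417>−1
Confirm numerically:
  x=-1.763: |R|=0.93236 <1
  x=-1.600: |R|=0.79636 <1
  x=-1.547: |R|=0.75839 <1
  x=-1.351: |R|=0.64456 <1
  x=-2.371: |R|=1.69535 >1
  x=-2.082: |R|=1.28239 >1
So |R|<1 on (-1.8333, 0).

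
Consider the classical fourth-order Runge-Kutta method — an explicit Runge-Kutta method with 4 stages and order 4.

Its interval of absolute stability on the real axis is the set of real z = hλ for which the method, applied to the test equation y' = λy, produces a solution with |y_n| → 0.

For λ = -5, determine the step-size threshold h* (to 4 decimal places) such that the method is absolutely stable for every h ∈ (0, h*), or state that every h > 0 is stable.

Test eqn y'=λy, z=hλ:
  order 4, 4-stage ⇒ R(z)=1+z+z^2/2+z^3/6+z^4/24
  (e.g. R(-1.32)=0.29437, |R|=0.29437)

Find x<0 with |R(x)|<1.
x=-1.32: |R|=0.2944
|R(-2.98)|=1.3355 |R(-1.49)|=0.2741 |R(-1.47)|=0.2756
Bisect:
  x_lo=-3.6062 |R|=3.1266  x_hi=-0.2606 |R|=0.7706
  mid=-1.93342 |R|=0.31331 →hi
  mid=-2.76981 |R|=0.97691 →hi
  mid=-3.18801 |R|=1.79746 →lo
  mid=-2.97891 |R|=1.33337 →lo
  mid=-2.87436 |R|=1.14280 →lo
  mid=-2.82209 |R|=1.05690 →lo
  mid=-2.79595 |R|=1.01618 →lo
  mid=-2.78288 |R|=0.99637 →hi
  mid=-2.78941 |R|=1.00623 →lo
  mid=-2.78615 |R|=1.00129 →lo
  ...
  [-2.78533,-2.78513] ⇒ x*=-2.7853
Stable set (-2.7853, 0).

(-2.7853,0); λ=-5 ⇒ h* = 0.5571.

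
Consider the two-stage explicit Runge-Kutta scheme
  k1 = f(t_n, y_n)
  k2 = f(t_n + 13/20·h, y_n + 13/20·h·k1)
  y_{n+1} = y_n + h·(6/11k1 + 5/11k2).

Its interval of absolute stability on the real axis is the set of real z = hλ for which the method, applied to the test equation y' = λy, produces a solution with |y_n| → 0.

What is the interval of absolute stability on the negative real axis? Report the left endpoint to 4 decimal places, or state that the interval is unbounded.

(-3.3846, 0).

Test eqn y'=λy, z=hλ:
  k1=λy_n ⇒ h·k1=z·y_n;  k2=λ(1+13/20z)y_n ⇒ h·k2=z(1+13/20z)y_n
  y_{n+1}/y_n = 1 + 6/11z + 5/11z(1+13/20z) = 1 + z + 13/44z²
  R(z) = 1 + z + 13/44z².

Find x<0 with |R(x)|<1.
x=-1.39: |R|=0.1808
R=1: x+13/44x²=0 ⇒ x=−44/13=-3.3846; min R=1−1/(4·13/44)=0.1538>−1
Confirm numerically:
  x=-2.839: |R|=0.54234 <1
  x=-2.747: |R|=0.48250 <1
  x=-2.014: |R|=0.18442 <1
  x=-1.661: |R|=0.15414 <1
  x=-3.976: |R|=1.69472 >1
  x=-3.927: |R|=1.62930 >1
Interval (-3.3846, 0).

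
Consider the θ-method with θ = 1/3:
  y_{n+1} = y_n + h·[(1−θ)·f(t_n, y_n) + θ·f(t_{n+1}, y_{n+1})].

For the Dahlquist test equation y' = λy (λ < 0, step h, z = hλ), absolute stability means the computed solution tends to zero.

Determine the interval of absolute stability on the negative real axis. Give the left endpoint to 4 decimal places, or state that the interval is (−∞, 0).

With y'=λy (z=hλ):
  y_{n+1} = y_n + z·[2/3·y_n + 1/3·y_{n+1}] ⇒ (1 − 1/3z)y_{n+1} = (1 + 2/3z)y_n
  R(z) = (1 + 2/3z)/(1 − 1/3z).

Boundary: |R(x)|=1, x<0.
x=-0.55: |R|=0.5352
R=−1: 1+2/3x = −1+1/3x ⇒ -1/3x=2 ⇒ x=2/(-1/3)=-6.0000
Confirm numerically:
  x=-5.444: |R|=0.93415 <1
  x=-5.136: |R|=0.89381 <1
  x=-3.902: |R|=0.69603 <1
  x=-6.558: |R|=1.05838 >1
  x=-6.106: |R|=1.01164 >1
  x=-6.086: |R|=1.00947 >1
So |R|<1 on (-6.0000, 0).

(-6.0000, 0).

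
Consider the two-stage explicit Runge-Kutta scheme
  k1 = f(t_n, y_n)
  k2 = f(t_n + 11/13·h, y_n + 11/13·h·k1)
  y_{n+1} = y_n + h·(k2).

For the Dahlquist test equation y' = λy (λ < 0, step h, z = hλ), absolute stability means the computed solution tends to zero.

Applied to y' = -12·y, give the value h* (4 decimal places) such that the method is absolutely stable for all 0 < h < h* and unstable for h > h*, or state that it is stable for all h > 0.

Set f=λy, z=hλ:
  k1=λy_n ⇒ h·k1=z·y_n;  k2=λ(1+11/13z)y_n ⇒ h·k2=z(1+11/13z)y_n
  y_{n+1}/y_n = 1 + z(1+11/13z) = 1 + z + 11/13z²
  ⇒ R(z) = 1 + z + 11/13z².

Boundary: |R(x)|=1, x<0.
x=-0.47: |R|=0.7169
R=1: x+11/13x²=0 ⇒ x=−13/11=-1.1818; min R=1−1/(4·11/13)=0.7045>−1
Confirm numerically:
  x=-1.123: |R|=0.94411 <1
  x=-0.989: |R|=0.83864 <1
  x=-0.944: |R|=0.81004 <1
  x=-0.696: |R|=0.71389 <1
  x=-1.686: |R|=1.71927 >1
  x=-1.575: |R|=1.52399 >1
  x=-1.351: |R|=1.19340 >1
So |R|<1 on (-1.1818, 0).

(-1.1818,0); λ=-12 ⇒ h* = (13/11)/12 = 0.0985.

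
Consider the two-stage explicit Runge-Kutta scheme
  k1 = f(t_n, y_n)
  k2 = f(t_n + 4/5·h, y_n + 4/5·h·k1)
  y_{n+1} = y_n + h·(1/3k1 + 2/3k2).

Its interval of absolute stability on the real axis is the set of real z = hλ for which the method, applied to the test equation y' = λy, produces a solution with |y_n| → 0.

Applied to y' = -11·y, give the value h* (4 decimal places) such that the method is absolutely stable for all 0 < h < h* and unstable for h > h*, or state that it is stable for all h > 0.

Test eqn y'=λy, z=hλ:
  k1=λy_n ⇒ h·k1=z·y_n;  k2=λ(1+4/5z)y_n ⇒ h·k2=z(1+4/5z)y_n
  y_{n+1}/y_n = 1 + 1/3z + 2/3z(1+4/5z) = 1 + z + 8/15z²
  R(z) = 1 + z + 8/15z².

Boundary: |R(x)|=1, x<0.
x=-0.89: |R|=0.5325
R=1: x+8/15x²=0 ⇒ x=−15/8=-1.8750; min R=1−1/(4·8/15)=0.5312>−1
Confirm numerically:
  x=-1.827: |R|=0.95323 <1
  x=-1.499: |R|=0.69940 <1
  x=-1.476: |R|=0.68591 <1
  x=-0.752: |R|=0.54960 <1
  x=-2.311: |R|=1.53738 >1
  x=-2.100: |R|=1.25200 >1
  x=-1.912: |R|=1.03773 >1
Stable set (-1.8750, 0).

(-1.8750,0); λ=-11 ⇒ h* = (15/8)/11 = 0.1705.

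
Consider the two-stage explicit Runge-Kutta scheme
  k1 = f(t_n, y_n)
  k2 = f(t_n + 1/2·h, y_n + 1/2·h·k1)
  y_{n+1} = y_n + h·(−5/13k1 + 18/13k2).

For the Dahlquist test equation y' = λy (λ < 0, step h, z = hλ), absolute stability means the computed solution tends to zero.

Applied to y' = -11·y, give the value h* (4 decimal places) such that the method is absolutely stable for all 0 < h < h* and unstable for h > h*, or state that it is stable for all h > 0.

On y'=λy, z=hλ:
  k1=λy_n ⇒ h·k1=z·y_n;  k2=λ(1+1/2z)y_n ⇒ h·k2=z(1+1/2z)y_n
  y_{n+1}/y_n = 1 − 5/13z + 18/13z(1+1/2z) = 1 + z + 9/13z²
  R(z) = 1 + z + 9/13z².

Need |R(x)|<1, x<0.
x=-1.51: |R|=1.0685
R=1: x+9/13x²=0 ⇒ x=−13/9=-1.4444; min R=1−1/(4·9/13)=0.6389>−1
Confirm numerically:
  x=-1.350: |R|=0.91173 <1
  x=-1.273: |R|=0.84890 <1
  x=-0.818: |R|=0.64524 <1
  x=-1.770: |R|=1.39893 >1
  x=-1.599: |R|=1.17109 >1
  x=-1.569: |R|=1.13530 >1
Interval (-1.4444, 0).

(-1.4444,0); λ=-11 ⇒ h* = (13/9)/11 = 0.1313.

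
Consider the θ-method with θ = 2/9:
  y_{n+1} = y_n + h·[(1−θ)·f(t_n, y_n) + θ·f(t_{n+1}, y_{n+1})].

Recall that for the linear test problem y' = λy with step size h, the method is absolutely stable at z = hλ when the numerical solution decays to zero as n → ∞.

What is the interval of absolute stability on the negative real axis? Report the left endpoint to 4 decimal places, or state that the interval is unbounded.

On y'=λy, z=hλ:
  y_{n+1} = y_n + z·[7/9·y_n + 2/9·y_{n+1}] ⇒ (1 − 2/9z)y_{n+1} = (1 + 7/9z)y_n
  R(z) = (1 + 7/9z)/(1 − 2/9z).

Boundary: |R(x)|=1, x<0.
x=-0.52: |R|=0.5339
R=−1: 1+7/9x = −1+2/9x ⇒ -5/9x=2 ⇒ x=2/(-5/9)=-3.6000
Confirm numerically:
  x=-3.105: |R|=0.83728 <1
  x=-2.124: |R|=0.44293 <1
  x=-1.939: |R|=0.35510 <1
  x=-4.193: |R|=1.17054 >1
  x=-3.791: |R|=1.05759 >1
So |R|<1 on (-3.6000, 0).

z∈(-3.6000,0).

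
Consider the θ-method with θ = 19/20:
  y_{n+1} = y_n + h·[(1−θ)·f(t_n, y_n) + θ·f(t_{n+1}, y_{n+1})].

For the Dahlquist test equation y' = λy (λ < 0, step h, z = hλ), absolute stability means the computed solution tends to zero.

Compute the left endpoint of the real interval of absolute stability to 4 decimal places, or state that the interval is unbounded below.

unbounded; (−∞, 0).

Set f=λy, z=hλ:
  y_{n+1} = y_n + z·[1/20·y_n + 19/20·y_{n+1}] ⇒ (1 − 19/20z)y_{n+1} = (1 + 1/20z)y_n
  R(z) = (1 + 1/20z)/(1 − 19/20z).

Find x<0 with |R(x)|<1.
x=-1.21: |R|=0.4371
x=-2: |R|=0.3103
x=-10: |R|=0.0476
x=-100: |R|=0.0417
θ=19/20≥1/2 ⇒ |1+1/20x|<|1−19/20x| ∀x<0 ⇒ stable on all of ℝ⁻.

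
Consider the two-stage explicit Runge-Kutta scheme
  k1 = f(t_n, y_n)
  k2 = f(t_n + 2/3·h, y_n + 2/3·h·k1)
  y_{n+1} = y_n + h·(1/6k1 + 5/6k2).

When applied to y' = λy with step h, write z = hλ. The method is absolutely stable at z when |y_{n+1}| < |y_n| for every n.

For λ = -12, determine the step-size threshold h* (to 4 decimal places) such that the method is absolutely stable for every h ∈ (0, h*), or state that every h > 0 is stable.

(-1.8000,0); λ=-12 ⇒ h* = (9/5)/12 = 0.1500.

Set f=λy, z=hλ:
  k1=λy_n ⇒ h·k1=z·y_n;  k2=λ(1+2/3z)y_n ⇒ h·k2=z(1+2/3z)y_n
  y_{n+1}/y_n = 1 + 1/6z + 5/6z(1+2/3z) = 1 + z + 5/9z²
  R(z) = 1 + z + 5/9z².

Boundary: |R(x)|=1, x<0.
x=-1.16: |R|=0.5876
R=1: x+5/9x²=0 ⇒ x=−9/5=-1.8000; min R=1−1/(4·5/9)=0.5500>−1
Confirm numerically:
  x=-1.725: |R|=0.92813 <1
  x=-1.519: |R|=0.76287 <1
  x=-1.208: |R|=0.60270 <1
  x=-0.922: |R|=0.55027 <1
  x=-2.161: |R|=1.43340 >1
  x=-2.069: |R|=1.30920 >1
  x=-1.828: |R|=1.02844 >1
Interval (-1.8000, 0).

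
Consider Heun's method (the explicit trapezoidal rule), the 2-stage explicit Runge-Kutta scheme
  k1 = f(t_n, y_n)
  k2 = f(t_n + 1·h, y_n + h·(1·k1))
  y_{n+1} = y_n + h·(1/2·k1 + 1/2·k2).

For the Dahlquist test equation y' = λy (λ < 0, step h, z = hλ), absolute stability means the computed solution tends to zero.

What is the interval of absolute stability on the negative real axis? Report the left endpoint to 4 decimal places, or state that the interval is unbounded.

(-2.0000, 0).

With y'=λy (z=hλ):
  order 2, 2-stage ⇒ R(z)=1+z+z^2/2
  (e.g. R(-0.9)=0.50500, |R|=0.50500)

Need |R(x)|<1, x<0.
x=-0.9: |R|=0.5050
|R(-2.01)|=1.0100 |R(-0.96)|=0.5008 |R(-0.66)|=0.5578
Bisect:
  x_lo=-2.3769 |R|=1.4479  x_hi=-0.3315 |R|=0.7235
  mid=-1.35416 |R|=0.56272 →hi
  mid=-1.86551 |R|=0.87455 →hi
  mid=-2.12118 |R|=1.12853 →lo
  mid=-1.99335 |R|=0.99337 →hi
  mid=-2.05727 |R|=1.05891 →lo
  mid=-2.02531 |R|=1.02563 →lo
  mid=-2.00933 |R|=1.00937 →lo
  mid=-2.00134 |R|=1.00134 →lo
  mid=-1.99734 |R|=0.99735 →hi
  mid=-1.99934 |R|=0.99934 →hi
  ...
  [-2.00009,-1.99996] ⇒ x*=-2.0000
Interval (-2.0000, 0).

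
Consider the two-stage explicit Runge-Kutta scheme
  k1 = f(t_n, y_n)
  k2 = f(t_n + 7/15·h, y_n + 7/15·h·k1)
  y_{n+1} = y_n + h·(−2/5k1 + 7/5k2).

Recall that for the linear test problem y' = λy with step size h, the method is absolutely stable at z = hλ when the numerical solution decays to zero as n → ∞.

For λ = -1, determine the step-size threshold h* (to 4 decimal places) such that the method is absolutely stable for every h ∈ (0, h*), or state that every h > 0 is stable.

(-1.5306,0); λ=-1 ⇒ h* = (75/49)/1 = 1.5306.

Test eqn y'=λy, z=hλ:
  k1=λy_n ⇒ h·k1=z·y_n;  k2=λ(1+7/15z)y_n ⇒ h·k2=z(1+7/15z)y_n
  y_{n+1}/y_n = 1 − 2/5z + 7/5z(1+7/15z) = 1 + z + 49/75z²
  so R(z) = 1 + z + 49/75z².

Find x<0 with |R(x)|<1.
x=-1.01: |R|=0.6565
R=1: x+49/75x²=0 ⇒ x=−75/49=-1.5306; min R=1−1/(4·49/75)=0.6173>−1
Confirm numerically:
  x=-1.350: |R|=0.84070 <1
  x=-1.299: |R|=0.80344 <1
  x=-0.859: |R|=0.62308 <1
  x=-0.824: |R|=0.61960 <1
  x=-2.116: |R|=1.80927 >1
  x=-1.928: |R|=1.50056 >1
  x=-1.804: |R|=1.32222 >1
So |R|<1 on (-1.5306, 0).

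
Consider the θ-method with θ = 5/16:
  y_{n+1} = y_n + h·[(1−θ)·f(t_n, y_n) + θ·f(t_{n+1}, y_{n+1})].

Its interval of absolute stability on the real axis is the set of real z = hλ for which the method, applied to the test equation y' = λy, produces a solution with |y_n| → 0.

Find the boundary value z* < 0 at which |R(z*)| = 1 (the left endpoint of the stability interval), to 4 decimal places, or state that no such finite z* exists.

left endpoint -5.3333.

With y'=λy (z=hλ):
  y_{n+1} = y_n + z·[11/16·y_n + 5/16·y_{n+1}] ⇒ (1 − 5/16z)y_{n+1} = (1 + 11/16z)y_n
  so R(z) = (1 + 11/16z)/(1 − 5/16z).

Boundary: |R(x)|=1, x<0.
x=-1.05: |R|=0.2094
R=−1: 1+11/16x = −1+5/16x ⇒ -3/8x=2 ⇒ x=2/(-3/8)=-5.3333
Confirm numerically:
  x=-5.244: |R|=0.98730 <1
  x=-4.509: |R|=0.87168 <1
  x=-2.264: |R|=0.32592 <1
  x=-5.873: |R|=1.07138 >1
  x=-5.714: |R|=1.05125 >1
So |R|<1 on (-5.3333, 0).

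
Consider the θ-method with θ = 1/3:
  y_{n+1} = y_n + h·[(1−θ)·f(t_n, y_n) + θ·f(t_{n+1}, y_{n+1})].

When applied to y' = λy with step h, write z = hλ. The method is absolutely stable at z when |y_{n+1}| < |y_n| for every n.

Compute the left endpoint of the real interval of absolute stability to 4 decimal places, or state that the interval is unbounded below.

left endpoint -6.0000.

Test eqn y'=λy, z=hλ:
  y_{n+1} = y_n + z·[2/3·y_n + 1/3·y_{n+1}] ⇒ (1 − 1/3z)y_{n+1} = (1 + 2/3z)y_n
  so R(z) = (1 + 2/3z)/(1 − 1/3z).

Boundary: |R(x)|=1, x<0.
x=-1.67: |R|=0.0728
R=−1: 1+2/3x = −1+1/3x ⇒ -1/3x=2 ⇒ x=2/(-1/3)=-6.0000
Confirm numerically:
  x=-4.625: |R|=0.81967 <1
  x=-4.013: |R|=0.71667 <1
  x=-3.865: |R|=0.68900 <1
  x=-3.072: |R|=0.51779 <1
  x=-6.527: |R|=1.05532 >1
  x=-6.445: |R|=1.04711 >1
  x=-6.312: |R|=1.03351 >1
Interval (-6.0000, 0).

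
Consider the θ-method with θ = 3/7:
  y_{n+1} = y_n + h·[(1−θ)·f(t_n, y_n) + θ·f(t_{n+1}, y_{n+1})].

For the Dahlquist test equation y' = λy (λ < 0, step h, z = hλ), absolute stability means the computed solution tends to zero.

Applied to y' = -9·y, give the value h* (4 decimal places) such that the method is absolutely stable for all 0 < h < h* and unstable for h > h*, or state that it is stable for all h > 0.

(-14.0000,0); λ=-9 ⇒ h* = (14)/9 = 1.5556.

Set f=λy, z=hλ:
  y_{n+1} = y_n + z·[4/7·y_n + 3/7·y_{n+1}] ⇒ (1 − 3/7z)y_{n+1} = (1 + 4/7z)y_n
  so R(z) = (1 + 4/7z)/(1 − 3/7z).

Need |R(x)|<1, x<0.
x=-1.43: |R|=0.1134
R=−1: 1+4/7x = −1+3/7x ⇒ -1/7x=2 ⇒ x=2/(-1/7)=-14.0000
Confirm numerically:
  x=-13.292: |R|=0.98490 <1
  x=-10.872: |R|=0.92104 <1
  x=-10.330: |R|=0.90340 <1
  x=-7.314: |R|=0.76899 <1
  x=-14.289: |R|=1.00580 >1
  x=-14.143: |R|=1.00289 >1
So |R|<1 on (-14.0000, 0).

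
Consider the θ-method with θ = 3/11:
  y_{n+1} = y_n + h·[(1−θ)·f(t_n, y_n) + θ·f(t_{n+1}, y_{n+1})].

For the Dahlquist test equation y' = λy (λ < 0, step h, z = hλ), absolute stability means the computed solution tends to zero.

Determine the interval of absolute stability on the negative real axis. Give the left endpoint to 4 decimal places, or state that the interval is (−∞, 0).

z∈(-4.4000,0).

On y'=λy, z=hλ:
  y_{n+1} = y_n + z·[8/11·y_n + 3/11·y_{n+1}] ⇒ (1 − 3/11z)y_{n+1} = (1 + 8/11z)y_n
  ⇒ R(z) = (1 + 8/11z)/(1 − 3/11z).

Solve |R(x)|<1 on ℝ⁻.
x=-0.58: |R|=0.4992
R=−1: 1+8/11x = −1+3/11x ⇒ -5/11x=2 ⇒ x=2/(-5/11)=-4.4000
Confirm numerically:
  x=-3.638: |R|=0.82614 <1
  x=-3.461: |R|=0.78043 <1
  x=-1.895: |R|=0.24933 <1
  x=-4.930: |R|=1.10275 >1
  x=-4.572: |R|=1.03480 >1
So |R|<1 on (-4.4000, 0).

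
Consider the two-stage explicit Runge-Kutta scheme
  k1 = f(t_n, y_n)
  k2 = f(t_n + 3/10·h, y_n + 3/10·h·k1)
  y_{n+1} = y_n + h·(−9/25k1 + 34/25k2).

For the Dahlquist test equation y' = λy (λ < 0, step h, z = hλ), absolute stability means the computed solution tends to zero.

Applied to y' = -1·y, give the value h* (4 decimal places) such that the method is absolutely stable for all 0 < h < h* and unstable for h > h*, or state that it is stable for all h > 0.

(-2.4510,0); λ=-1 ⇒ h* = (125/51)/1 = 2.4510.

With y'=λy (z=hλ):
  k1=λy_n ⇒ h·k1=z·y_n;  k2=λ(1+3/10z)y_n ⇒ h·k2=z(1+3/10z)y_n
  y_{n+1}/y_n = 1 − 9/25z + 34/25z(1+3/10z) = 1 + z + 51/125z²
  R(z) = 1 + z + 51/125z².

Find x<0 with |R(x)|<1.
x=-1.41: |R|=0.4011
R=1: x+51/125x²=0 ⇒ x=−125/51=-2.4510; min R=1−1/(4·51/125)=0.3873>−1
Confirm numerically:
  x=-1.931: |R|=0.59033 <1
  x=-1.254: |R|=0.38759 <1
  x=-1.193: |R|=0.38769 <1
  x=-1.016: |R|=0.40516 <1
  x=-3.045: |R|=1.73799 >1
  x=-2.643: |R|=1.20706 >1
  x=-2.592: |R|=1.14913 >1
Interval (-2.4510, 0).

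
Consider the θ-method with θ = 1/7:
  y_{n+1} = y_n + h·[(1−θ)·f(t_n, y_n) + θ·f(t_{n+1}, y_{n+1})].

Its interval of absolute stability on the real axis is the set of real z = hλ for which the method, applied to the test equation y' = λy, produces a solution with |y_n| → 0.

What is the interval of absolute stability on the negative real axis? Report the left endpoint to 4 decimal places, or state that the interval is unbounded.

Set f=λy, z=hλ:
  y_{n+1} = y_n + z·[6/7·y_n + 1/7·y_{n+1}] ⇒ (1 − 1/7z)y_{n+1} = (1 + 6/7z)y_n
  ⇒ R(z) = (1 + 6/7z)/(1 − 1/7z).

Need |R(x)|<1, x<0.
x=-1.21: |R|=0.0317
R=−1: 1+6/7x = −1+1/7x ⇒ -5/7x=2 ⇒ x=2/(-5/7)=-2.8000
Confirm numerically:
  x=-2.185: |R|=0.66522 <1
  x=-1.706: |R|=0.37170 <1
  x=-1.685: |R|=0.35809 <1
  x=-3.294: |R|=1.23995 >1
  x=-2.930: |R|=1.06546 >1
So |R|<1 on (-2.8000, 0).

z∈(-2.8000,0).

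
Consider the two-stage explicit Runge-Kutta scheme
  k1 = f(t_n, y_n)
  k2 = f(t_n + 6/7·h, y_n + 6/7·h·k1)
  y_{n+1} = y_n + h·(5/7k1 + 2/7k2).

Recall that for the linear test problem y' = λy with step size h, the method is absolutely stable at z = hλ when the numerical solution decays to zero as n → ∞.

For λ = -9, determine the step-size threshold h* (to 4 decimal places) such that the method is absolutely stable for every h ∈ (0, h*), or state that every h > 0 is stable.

(-4.0833,0); λ=-9 ⇒ h* = (49/12)/9 = 0.4537.

On y'=λy, z=hλ:
  k1=λy_n ⇒ h·k1=z·y_n;  k2=λ(1+6/7z)y_n ⇒ h·k2=z(1+6/7z)y_n
  y_{n+1}/y_n = 1 + 5/7z + 2/7z(1+6/7z) = 1 + z + 12/49z²
  so R(z) = 1 + z + 12/49z².

Solve |R(x)|<1 on ℝ⁻.
x=-1.55: |R|=0.0384
R=1: x+12/49x²=0 ⇒ x=−49/12=-4.0833; min R=1−1/(4·12/49)=-0.0208>−1
Confirm numerically:
  x=-3.389: |R|=0.42373 <1
  x=-2.096: |R|=0.02011 <1
  x=-1.898: |R|=0.01578 <1
  x=-4.524: |R|=1.48822 >1
  x=-4.129: |R|=1.04618 >1
Stable set (-4.0833, 0).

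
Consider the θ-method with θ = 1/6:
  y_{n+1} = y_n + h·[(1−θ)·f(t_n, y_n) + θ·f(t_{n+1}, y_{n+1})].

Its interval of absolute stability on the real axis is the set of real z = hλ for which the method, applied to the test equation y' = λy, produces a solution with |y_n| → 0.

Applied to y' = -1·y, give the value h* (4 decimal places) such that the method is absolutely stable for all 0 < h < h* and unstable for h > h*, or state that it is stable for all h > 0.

Set f=λy, z=hλ:
  y_{n+1} = y_n + z·[5/6·y_n + 1/6·y_{n+1}] ⇒ (1 − 1/6z)y_{n+1} = (1 + 5/6z)y_n
  ⇒ R(z) = (1 + 5/6z)/(1 − 1/6z).

Solve |R(x)|<1 on ℝ⁻.
x=-1.13: |R|=0.0491
R=−1: 1+5/6x = −1+1/6x ⇒ -2/3x=2 ⇒ x=2/(-2/3)=-3.0000
Confirm numerically:
  x=-2.582: |R|=0.80517 <1
  x=-1.977: |R|=0.48703 <1
  x=-1.551: |R|=0.23242 <1
  x=-3.531: |R|=1.22285 >1
  x=-3.481: |R|=1.20293 >1
So |R|<1 on (-3.0000, 0).

(-3.0000,0); λ=-1 ⇒ h* = (3)/1 = 3.0000.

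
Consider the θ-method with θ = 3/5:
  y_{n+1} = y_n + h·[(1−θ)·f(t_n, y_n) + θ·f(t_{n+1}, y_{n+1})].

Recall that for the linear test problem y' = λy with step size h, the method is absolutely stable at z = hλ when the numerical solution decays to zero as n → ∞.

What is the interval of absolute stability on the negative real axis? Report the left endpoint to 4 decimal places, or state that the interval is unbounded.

interval (−∞, 0).

On y'=λy, z=hλ:
  y_{n+1} = y_n + z·[2/5·y_n + 3/5·y_{n+1}] ⇒ (1 − 3/5z)y_{n+1} = (1 + 2/5z)y_n
  R(z) = (1 + 2/5z)/(1 − 3/5z).

Find x<0 with |R(x)|<1.
x=-0.59: |R|=0.5643
x=-2: |R|=0.0909
x=-10: |R|=0.4286
x=-100: |R|=0.6393
θ=3/5≥1/2 ⇒ |1+2/5x|<|1−3/5x| ∀x<0 ⇒ interval (−∞,0).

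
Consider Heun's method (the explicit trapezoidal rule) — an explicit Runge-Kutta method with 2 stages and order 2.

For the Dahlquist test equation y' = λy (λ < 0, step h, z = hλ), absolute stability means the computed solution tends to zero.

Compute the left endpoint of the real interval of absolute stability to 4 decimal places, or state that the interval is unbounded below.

Set f=λy, z=hλ:
  order 2, 2-stage ⇒ R(z)=1+z+z^2/2
  (e.g. R(-0.96)=0.50080, |R|=0.50080)

Solve |R(x)|<1 on ℝ⁻.
x=-0.96: |R|=0.5008
|R(-1.42)|=0.5882 |R(-0.7)|=0.5450 |R(-0.62)|=0.5722
Bisect:
  x_lo=-2.5751 |R|=1.7404  x_hi=-0.1880 |R|=0.8297
  mid=-1.38155 |R|=0.57279 →hi
  mid=-1.97832 |R|=0.97855 →hi
  mid=-2.27670 |R|=1.31498 →lo
  mid=-2.12751 |R|=1.13564 →lo
  mid=-2.05291 |R|=1.05431 →lo
  mid=-2.01562 |R|=1.01574 →lo
  mid=-1.99697 |R|=0.99697 →hi
  mid=-2.00629 |R|=1.00631 →lo
  ...
  [-2.00003,-1.99988] ⇒ x*=-2.0000
Interval (-2.0000, 0).

left endpoint -2.0000.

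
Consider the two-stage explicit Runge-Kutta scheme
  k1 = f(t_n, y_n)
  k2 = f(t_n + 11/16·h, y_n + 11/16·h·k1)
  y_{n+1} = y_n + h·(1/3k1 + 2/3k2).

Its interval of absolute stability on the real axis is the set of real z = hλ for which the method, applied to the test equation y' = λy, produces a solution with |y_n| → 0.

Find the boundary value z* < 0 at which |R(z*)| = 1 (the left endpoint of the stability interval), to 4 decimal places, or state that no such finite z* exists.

left endpoint -2.1818.

Test eqn y'=λy, z=hλ:
  k1=λy_n ⇒ h·k1=z·y_n;  k2=λ(1+11/16z)y_n ⇒ h·k2=z(1+11/16z)y_n
  y_{n+1}/y_n = 1 + 1/3z + 2/3z(1+11/16z) = 1 + z + 11/24z²
  ⇒ R(z) = 1 + z + 11/24z².

Boundary: |R(x)|=1, x<0.
x=-0.34: |R|=0.7130
R=1: x+11/24x²=0 ⇒ x=−24/11=-2.1818; min R=1−1/(4·11/24)=0.4545>−1
Confirm numerically:
  x=-2.113: |R|=0.93335 <1
  x=-1.525: |R|=0.54091 <1
  x=-1.483: |R|=0.52501 <1
  x=-1.288: |R|=0.47235 <1
  x=-2.776: |R|=1.75600 >1
  x=-2.661: |R|=1.58442 >1
  x=-2.553: |R|=1.43433 >1
So |R|<1 on (-2.1818, 0).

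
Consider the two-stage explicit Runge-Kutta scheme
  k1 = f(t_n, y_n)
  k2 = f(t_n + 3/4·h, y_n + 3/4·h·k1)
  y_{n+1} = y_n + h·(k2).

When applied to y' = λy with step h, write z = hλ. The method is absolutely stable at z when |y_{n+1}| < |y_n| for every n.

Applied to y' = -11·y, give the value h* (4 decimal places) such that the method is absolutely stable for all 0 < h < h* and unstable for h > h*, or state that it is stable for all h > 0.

With y'=λy (z=hλ):
  k1=λy_n ⇒ h·k1=z·y_n;  k2=λ(1+3/4z)y_n ⇒ h·k2=z(1+3/4z)y_n
  y_{n+1}/y_n = 1 + z(1+3/4z) = 1 + z + 3/4z²
  so R(z) = 1 + z + 3/4z².

Solve |R(x)|<1 on ℝ⁻.
x=-0.42: |R|=0.7123
R=1: x+3/4x²=0 ⇒ x=−4/3=-1.3333; min R=1−1/(4·3/4)=0.6667>−1
Confirm numerically:
  x=-0.812: |R|=0.68251 <1
  x=-0.670: |R|=0.66668 <1
  x=-0.666: |R|=0.66667 <1
  x=-0.635: |R|=0.66742 <1
  x=-1.769: |R|=1.57802 >1
  x=-1.645: |R|=1.38452 >1
  x=-1.525: |R|=1.21922 >1
So |R|<1 on (-1.3333, 0).

(-1.3333,0); λ=-11 ⇒ h* = (4/3)/11 = 0.1212.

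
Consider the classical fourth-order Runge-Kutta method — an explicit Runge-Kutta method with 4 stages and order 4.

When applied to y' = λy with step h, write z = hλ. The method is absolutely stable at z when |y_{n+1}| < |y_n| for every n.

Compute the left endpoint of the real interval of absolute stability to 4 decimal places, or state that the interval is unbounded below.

left endpoint -2.7853.

Set f=λy, z=hλ:
  order 4, 4-stage ⇒ R(z)=1+z+z^2/2+z^3/6+z^4/24
  (e.g. R(-1.2)=0.31840, |R|=0.31840)

Solve |R(x)|<1 on ℝ⁻.
x=-1.2: |R|=0.3184
|R(-1.92)|=0.3098 |R(-1.5)|=0.2734 |R(-1.1)|=0.3442
Bisect:
  x_lo=-3.6353 |R|=3.2423  x_hi=-0.1195 |R|=0.8874
  mid=-1.87737 |R|=0.29968 →hi
  mid=-2.75632 |R|=0.95719 →hi
  mid=-3.19580 |R|=1.81708 →lo
  mid=-2.97606 |R|=1.32783 →lo
  mid=-2.86619 |R|=1.12898 →lo
  mid=-2.81126 |R|=1.03985 →lo
  mid=-2.78379 |R|=0.99773 →hi
  mid=-2.79752 |R|=1.01860 →lo
  mid=-2.79066 |R|=1.00812 →lo
  mid=-2.78722 |R|=1.00291 →lo
  ...
  [-2.78551,-2.78529] ⇒ x*=-2.7853
So |R|<1 on (-2.7853, 0).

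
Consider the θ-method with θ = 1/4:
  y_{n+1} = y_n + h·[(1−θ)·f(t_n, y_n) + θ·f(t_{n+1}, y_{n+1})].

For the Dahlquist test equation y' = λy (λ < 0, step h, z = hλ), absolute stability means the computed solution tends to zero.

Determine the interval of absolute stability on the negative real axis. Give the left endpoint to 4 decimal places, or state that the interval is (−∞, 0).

With y'=λy (z=hλ):
  y_{n+1} = y_n + z·[3/4·y_n + 1/4·y_{n+1}] ⇒ (1 − 1/4z)y_{n+1} = (1 + 3/4z)y_n
  ⇒ R(z) = (1 + 3/4z)/(1 − 1/4z).

Find x<0 with |R(x)|<1.
x=-1.25: |R|=0.0476
R=−1: 1+3/4x = −1+1/4x ⇒ -1/2x=2 ⇒ x=2/(-1/2)=-4.0000
Confirm numerically:
  x=-3.964: |R|=0.99096 <1
  x=-3.727: |R|=0.92934 <1
  x=-3.100: |R|=0.74648 <1
  x=-4.516: |R|=1.12118 >1
  x=-4.115: |R|=1.02834 >1
So |R|<1 on (-4.0000, 0).

(-4.0000, 0).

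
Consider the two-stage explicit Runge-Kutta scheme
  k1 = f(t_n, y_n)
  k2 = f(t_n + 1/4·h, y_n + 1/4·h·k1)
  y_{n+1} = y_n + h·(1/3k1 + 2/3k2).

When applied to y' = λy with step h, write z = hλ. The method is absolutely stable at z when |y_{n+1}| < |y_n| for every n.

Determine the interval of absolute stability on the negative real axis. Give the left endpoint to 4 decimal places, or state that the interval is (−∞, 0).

Set f=λy, z=hλ:
  k1=λy_n ⇒ h·k1=z·y_n;  k2=λ(1+1/4z)y_n ⇒ h·k2=z(1+1/4z)y_n
  y_{n+1}/y_n = 1 + 1/3z + 2/3z(1+1/4z) = 1 + z + 1/6z²
  Hence R(z) = 1 + z + 1/6z².

Solve |R(x)|<1 on ℝ⁻.
x=-0.61: |R|=0.4520
R=1: x+1/6x²=0 ⇒ x=−6=-6.0000; min R=1−1/(4·1/6)=-0.5000>−1
Confirm numerically:
  x=-5.625: |R|=0.64844 <1
  x=-3.968: |R|=0.34383 <1
  x=-3.544: |R|=0.45068 <1
  x=-2.718: |R|=0.48675 <1
  x=-6.511: |R|=1.55452 >1
  x=-6.464: |R|=1.49988 >1
  x=-6.096: |R|=1.09754 >1
So |R|<1 on (-6.0000, 0).

z∈(-6.0000,0).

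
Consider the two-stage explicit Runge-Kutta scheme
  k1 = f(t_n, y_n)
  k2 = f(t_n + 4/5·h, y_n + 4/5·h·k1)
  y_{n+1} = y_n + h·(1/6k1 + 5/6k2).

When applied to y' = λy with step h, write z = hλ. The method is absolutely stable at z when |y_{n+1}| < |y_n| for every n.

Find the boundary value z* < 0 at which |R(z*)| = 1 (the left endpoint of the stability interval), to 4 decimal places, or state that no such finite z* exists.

z* = -1.5000.

Test eqn y'=λy, z=hλ:
  k1=λy_n ⇒ h·k1=z·y_n;  k2=λ(1+4/5z)y_n ⇒ h·k2=z(1+4/5z)y_n
  y_{n+1}/y_n = 1 + 1/6z + 5/6z(1+4/5z) = 1 + z + 2/3z²
  ⇒ R(z) = 1 + z + 2/3z².

Need |R(x)|<1, x<0.
x=-0.69: |R|=0.6274
R=1: x+2/3x²=0 ⇒ x=−3/2=-1.5000; min R=1−1/(4·2/3)=0.6250>−1
Confirm numerically:
  x=-1.452: |R|=0.95354 <1
  x=-1.194: |R|=0.75642 <1
  x=-1.166: |R|=0.74037 <1
  x=-1.992: |R|=1.65338 >1
  x=-1.531: |R|=1.03164 >1
Stable set (-1.5000, 0).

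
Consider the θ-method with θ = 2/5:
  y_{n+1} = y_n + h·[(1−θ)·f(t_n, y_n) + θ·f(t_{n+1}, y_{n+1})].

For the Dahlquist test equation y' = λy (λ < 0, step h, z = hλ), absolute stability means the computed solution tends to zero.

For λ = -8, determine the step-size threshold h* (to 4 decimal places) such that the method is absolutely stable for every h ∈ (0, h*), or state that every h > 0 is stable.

Set f=λy, z=hλ:
  y_{n+1} = y_n + z·[3/5·y_n + 2/5·y_{n+1}] ⇒ (1 − 2/5z)y_{n+1} = (1 + 3/5z)y_n
  so R(z) = (1 + 3/5z)/(1 − 2/5z).

Solve |R(x)|<1 on ℝ⁻.
x=-1.51: |R|=0.0586
R=−1: 1+3/5x = −1+2/5x ⇒ -1/5x=2 ⇒ x=2/(-1/5)=-10.0000
Confirm numerically:
  x=-9.348: |R|=0.97248 <1
  x=-7.630: |R|=0.88302 <1
  x=-5.673: |R|=0.73529 <1
  x=-4.249: |R|=0.57394 <1
  x=-10.357: |R|=1.01388 >1
  x=-10.170: |R|=1.00671 >1
Interval (-10.0000, 0).

(-10.0000,0); λ=-8 ⇒ h* = (10)/8 = 1.2500.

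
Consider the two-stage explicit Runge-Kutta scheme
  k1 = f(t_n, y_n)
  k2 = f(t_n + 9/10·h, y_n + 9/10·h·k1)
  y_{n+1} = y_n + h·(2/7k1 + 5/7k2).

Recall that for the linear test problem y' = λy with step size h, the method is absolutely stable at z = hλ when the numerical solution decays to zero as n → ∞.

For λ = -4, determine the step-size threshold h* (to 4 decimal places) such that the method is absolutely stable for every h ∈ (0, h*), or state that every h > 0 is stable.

(-1.5556,0); λ=-4 ⇒ h* = (14/9)/4 = 0.3889.

With y'=λy (z=hλ):
  k1=λy_n ⇒ h·k1=z·y_n;  k2=λ(1+9/10z)y_n ⇒ h·k2=z(1+9/10z)y_n
  y_{n+1}/y_n = 1 + 2/7z + 5/7z(1+9/10z) = 1 + z + 9/14z²
  ⇒ R(z) = 1 + z + 9/14z².

Solve |R(x)|<1 on ℝ⁻.
x=-1.64: |R|=1.0890
R=1: x+9/14x²=0 ⇒ x=−14/9=-1.5556; min R=1−1/(4·9/14)=0.6111>−1
Confirm numerically:
  x=-1.431: |R|=0.88542 <1
  x=-1.163: |R|=0.70651 <1
  x=-1.025: |R|=0.65040 <1
  x=-0.715: |R|=0.61364 <1
  x=-2.009: |R|=1.58562 >1
  x=-1.877: |R|=1.38787 >1
So |R|<1 on (-1.5556, 0).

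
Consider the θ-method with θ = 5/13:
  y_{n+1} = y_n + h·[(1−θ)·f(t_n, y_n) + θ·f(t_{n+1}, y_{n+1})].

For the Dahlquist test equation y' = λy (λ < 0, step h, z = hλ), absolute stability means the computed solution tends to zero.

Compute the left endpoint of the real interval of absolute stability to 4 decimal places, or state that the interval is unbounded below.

With y'=λy (z=hλ):
  y_{n+1} = y_n + z·[8/13·y_n + 5/13·y_{n+1}] ⇒ (1 − 5/13z)y_{n+1} = (1 + 8/13z)y_n
  R(z) = (1 + 8/13z)/(1 − 5/13z).

Need |R(x)|<1, x<0.
x=-1.19: |R|=0.1836
R=−1: 1+8/13x = −1+5/13x ⇒ -3/13x=2 ⇒ x=2/(-3/13)=-8.6667
Confirm numerically:
  x=-4.877: |R|=0.69589 <1
  x=-4.220: |R|=0.60880 <1
  x=-4.107: |R|=0.59210 <1
  x=-3.943: |R|=0.56683 <1
  x=-9.074: |R|=1.02094 >1
  x=-9.009: |R|=1.01769 >1
  x=-8.708: |R|=1.00219 >1
Stable set (-8.6667, 0).

left endpoint -8.6667.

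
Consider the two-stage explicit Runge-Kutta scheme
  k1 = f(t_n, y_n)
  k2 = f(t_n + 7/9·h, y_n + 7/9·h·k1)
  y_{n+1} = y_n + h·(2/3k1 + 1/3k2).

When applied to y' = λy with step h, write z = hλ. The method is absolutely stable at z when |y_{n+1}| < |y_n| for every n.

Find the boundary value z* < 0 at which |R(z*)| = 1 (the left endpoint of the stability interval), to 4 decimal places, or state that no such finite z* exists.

left endpoint -3.8571.

Test eqn y'=λy, z=hλ:
  k1=λy_n ⇒ h·k1=z·y_n;  k2=λ(1+7/9z)y_n ⇒ h·k2=z(1+7/9z)y_n
  y_{n+1}/y_n = 1 + 2/3z + 1/3z(1+7/9z) = 1 + z + 7/27z²
  so R(z) = 1 + z + 7/27z².

Solve |R(x)|<1 on ℝ⁻.
x=-0.76: |R|=0.3897
R=1: x+7/27x²=0 ⇒ x=−27/7=-3.8571; min R=1−1/(4·7/27)=0.0357>−1
Confirm numerically:
  x=-3.768: |R|=0.91292 <1
  x=-3.076: |R|=0.37705 <1
  x=-1.878: |R|=0.03638 <1
  x=-1.782: |R|=0.04128 <1
  x=-4.243: |R|=1.42446 >1
  x=-4.212: |R|=1.38750 >1
So |R|<1 on (-3.8571, 0).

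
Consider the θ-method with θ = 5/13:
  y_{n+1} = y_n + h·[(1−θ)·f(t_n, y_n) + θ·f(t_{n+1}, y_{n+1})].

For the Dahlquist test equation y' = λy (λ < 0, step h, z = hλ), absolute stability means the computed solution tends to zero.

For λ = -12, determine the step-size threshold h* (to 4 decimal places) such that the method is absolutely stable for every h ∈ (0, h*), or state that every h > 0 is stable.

(-8.6667,0); λ=-12 ⇒ h* = (26/3)/12 = 0.7222.

With y'=λy (z=hλ):
  y_{n+1} = y_n + z·[8/13·y_n + 5/13·y_{n+1}] ⇒ (1 − 5/13z)y_{n+1} = (1 + 8/13z)y_n
  Hence R(z) = (1 + 8/13z)/(1 − 5/13z).

Need |R(x)|<1, x<0.
x=-1.75: |R|=0.0460
R=−1: 1+8/13x = −1+5/13x ⇒ -3/13x=2 ⇒ x=2/(-3/13)=-8.6667
Confirm numerically:
  x=-8.554: |R|=0.99394 <1
  x=-7.456: |R|=0.92776 <1
  x=-4.589: |R|=0.65967 <1
  x=-9.188: |R|=1.02654 >1
  x=-9.146: |R|=1.02448 >1
  x=-9.003: |R|=1.01739 >1
So |R|<1 on (-8.6667, 0).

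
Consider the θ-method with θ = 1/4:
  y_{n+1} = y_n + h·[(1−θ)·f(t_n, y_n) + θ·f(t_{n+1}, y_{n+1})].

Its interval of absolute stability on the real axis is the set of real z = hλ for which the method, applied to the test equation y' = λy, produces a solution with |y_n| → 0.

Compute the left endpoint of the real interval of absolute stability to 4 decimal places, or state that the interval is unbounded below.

z* = -4.0000.

With y'=λy (z=hλ):
  y_{n+1} = y_n + z·[3/4·y_n + 1/4·y_{n+1}] ⇒ (1 − 1/4z)y_{n+1} = (1 + 3/4z)y_n
  ⇒ R(z) = (1 + 3/4z)/(1 − 1/4z).

Solve |R(x)|<1 on ℝ⁻.
x=-1.71: |R|=0.1979
R=−1: 1+3/4x = −1+1/4x ⇒ -1/2x=2 ⇒ x=2/(-1/2)=-4.0000
Confirm numerically:
  x=-3.969: |R|=0.99222 <1
  x=-3.247: |R|=0.79219 <1
  x=-2.842: |R|=0.66150 <1
  x=-4.555: |R|=1.12975 >1
  x=-4.354: |R|=1.08475 >1
  x=-4.217: |R|=1.05282 >1
Interval (-4.0000, 0).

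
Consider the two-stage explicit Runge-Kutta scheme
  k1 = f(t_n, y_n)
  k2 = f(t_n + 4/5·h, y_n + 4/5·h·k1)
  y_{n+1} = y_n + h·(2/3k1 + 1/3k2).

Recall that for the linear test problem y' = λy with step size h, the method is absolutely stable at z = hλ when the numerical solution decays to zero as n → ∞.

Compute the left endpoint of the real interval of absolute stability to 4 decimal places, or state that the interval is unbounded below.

left endpoint -3.7500.

Set f=λy, z=hλ:
  k1=λy_n ⇒ h·k1=z·y_n;  k2=λ(1+4/5z)y_n ⇒ h·k2=z(1+4/5z)y_n
  y_{n+1}/y_n = 1 + 2/3z + 1/3z(1+4/5z) = 1 + z + 4/15z²
  ⇒ R(z) = 1 + z + 4/15z².

Solve |R(x)|<1 on ℝ⁻.
x=-0.87: |R|=0.3318
R=1: x+4/15x²=0 ⇒ x=−15/4=-3.7500; min R=1−1/(4·4/15)=0.0625>−1
Confirm numerically:
  x=-3.253: |R|=0.56887 <1
  x=-3.231: |R|=0.55283 <1
  x=-2.605: |R|=0.20461 <1
  x=-4.303: |R|=1.63455 >1
  x=-3.879: |R|=1.13344 >1
Interval (-3.7500, 0).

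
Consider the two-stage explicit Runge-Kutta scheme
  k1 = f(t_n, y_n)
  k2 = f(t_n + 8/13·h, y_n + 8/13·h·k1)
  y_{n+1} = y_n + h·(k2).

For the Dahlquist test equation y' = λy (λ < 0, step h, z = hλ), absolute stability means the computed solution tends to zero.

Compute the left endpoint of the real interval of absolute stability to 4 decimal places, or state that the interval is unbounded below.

With y'=λy (z=hλ):
  k1=λy_n ⇒ h·k1=z·y_n;  k2=λ(1+8/13z)y_n ⇒ h·k2=z(1+8/13z)y_n
  y_{n+1}/y_n = 1 + z(1+8/13z) = 1 + z + 8/13z²
  R(z) = 1 + z + 8/13z².

Need |R(x)|<1, x<0.
x=-0.52: |R|=0.6464
R=1: x+8/13x²=0 ⇒ x=−13/8=-1.6250; min R=1−1/(4·8/13)=0.5938>−1
Confirm numerically:
  x=-1.267: |R|=0.72087 <1
  x=-1.231: |R|=0.70153 <1
  x=-0.963: |R|=0.60769 <1
  x=-2.158: |R|=1.70782 >1
  x=-2.002: |R|=1.46446 >1
  x=-1.849: |R|=1.25488 >1
Interval (-1.6250, 0).

z* = -1.6250.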